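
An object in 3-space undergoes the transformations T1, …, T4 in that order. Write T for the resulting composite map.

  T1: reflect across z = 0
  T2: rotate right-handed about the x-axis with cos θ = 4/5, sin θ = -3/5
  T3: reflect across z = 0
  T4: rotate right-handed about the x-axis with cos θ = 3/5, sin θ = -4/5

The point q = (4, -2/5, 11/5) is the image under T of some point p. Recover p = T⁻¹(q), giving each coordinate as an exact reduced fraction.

p = (4, -1, 2)

T1 = [1 0 0 0; 0 1 0 0; 0 0 -1 0; 0 0 0 1]
T2·T1 = [1 0 0 0; 0 4/5 -3/5 0; 0 -3/5 -4/5 0; 0 0 0 1]
T3·…·T1 = [1 0 0 0; 0 4/5 -3/5 0; 0 3/5 4/5 0; 0 0 0 1]
T4·…·T1 = [1 0 0 0; 0 24/25 7/25 0; 0 -7/25 24/25 0; 0 0 0 1]
det M = 1; M⁻¹ = [1 0 0 0; 0 24/25 -7/25 0; 0 7/25 24/25 0; 0 0 0 1]
M⁻¹ · (4, -2/5, 11/5)ᵀ = (4, -1, 2)ᵀ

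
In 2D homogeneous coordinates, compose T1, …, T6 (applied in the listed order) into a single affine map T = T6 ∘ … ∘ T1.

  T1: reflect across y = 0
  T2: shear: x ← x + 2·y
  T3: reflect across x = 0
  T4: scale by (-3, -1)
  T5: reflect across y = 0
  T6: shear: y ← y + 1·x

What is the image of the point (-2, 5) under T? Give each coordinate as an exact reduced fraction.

T1 reflect across y = 0: (-2, 5) → (-2, -5)
T2 shear: x ← x + 2·y: (-2, -5) → (-12, -5)
T3 reflect across x = 0: (-12, -5) → (12, -5)
T4 scale by (-3, -1): (12, -5) → (-36, 5)
T5 reflect across y = 0: (-36, 5) → (-36, -5)
T6 shear: y ← y + 1·x: (-36, -5) → (-36, -41)

T(p) = (-36, -41)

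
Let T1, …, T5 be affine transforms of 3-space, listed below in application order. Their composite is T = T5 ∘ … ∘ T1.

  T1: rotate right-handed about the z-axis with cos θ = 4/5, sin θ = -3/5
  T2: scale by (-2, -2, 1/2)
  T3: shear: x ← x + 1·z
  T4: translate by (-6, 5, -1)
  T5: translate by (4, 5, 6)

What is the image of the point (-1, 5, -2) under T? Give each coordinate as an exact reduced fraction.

T1 rotate right-handed about the z-axis with cos θ = 4/5, sin θ = -3/5: (-1, 5, -2) → (11/5, 23/5, -2)
T2 scale by (-2, -2, 1/2): (11/5, 23/5, -2) → (-22/5, -46/5, -1)
T3 shear: x ← x + 1·z: (-22/5, -46/5, -1) → (-27/5, -46/5, -1)
T4 translate by (-6, 5, -1): (-27/5, -46/5, -1) → (-57/5, -21/5, -2)
T5 translate by (4, 5, 6): (-57/5, -21/5, -2) → (-37/5, 4/5, 4)

T(p) = (-37/5, 4/5, 4)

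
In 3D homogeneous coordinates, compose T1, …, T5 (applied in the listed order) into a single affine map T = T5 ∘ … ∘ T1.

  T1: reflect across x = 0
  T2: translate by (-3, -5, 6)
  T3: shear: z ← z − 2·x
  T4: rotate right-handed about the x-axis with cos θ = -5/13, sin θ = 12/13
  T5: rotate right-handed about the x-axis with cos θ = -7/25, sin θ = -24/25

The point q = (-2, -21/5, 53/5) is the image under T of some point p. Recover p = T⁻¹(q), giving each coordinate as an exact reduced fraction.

T1 = [-1 0 0 0; 0 1 0 0; 0 0 1 0; 0 0 0 1]
T2·T1 = [-1 0 0 -3; 0 1 0 -5; 0 0 1 6; 0 0 0 1]
T3·…·T1 = [-1 0 0 -3; 0 1 0 -5; 2 0 1 12; 0 0 0 1]
T4·…·T1 = [-1 0 0 -3; -24/13 -5/13 -12/13 -119/13; -10/13 12/13 -5/13 -120/13; 0 0 0 1]
T5·…·T1 = [-1 0 0 -3; -72/325 323/325 -36/325 -2047/325; 646/325 36/325 323/325 3696/325; 0 0 0 1]
det M = -1; M⁻¹ = [-1 0 0 -3; 0 323/325 36/325 5; 2 -36/325 323/325 -6; 0 0 0 1]
M⁻¹ · (-2, -21/5, 53/5)ᵀ = (-1, 2, 1)ᵀ

p = (-1, 2, 1)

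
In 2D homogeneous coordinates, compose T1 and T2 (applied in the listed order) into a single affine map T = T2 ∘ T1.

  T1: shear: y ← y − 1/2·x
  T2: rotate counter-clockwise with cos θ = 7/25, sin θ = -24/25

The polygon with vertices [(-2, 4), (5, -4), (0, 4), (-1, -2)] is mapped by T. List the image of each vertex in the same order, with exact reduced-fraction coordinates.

image vertices: (106/25, 83/25), (-121/25, -331/50), (96/25, 28/25), (-43/25, 27/50)

T1 shear: y ← y − 1/2·x: (-2, 4) → (-2, 5); (5, -4) → (5, -13/2); (0, 4) → (0, 4); (-1, -2) → (-1, -3/2)
T2 rotate counter-clockwise with cos θ = 7/25, sin θ = -24/25: (-2, 5) → (106/25, 83/25); (5, -13/2) → (-121/25, -331/50); (0, 4) → (96/25, 28/25); (-1, -3/2) → (-43/25, 27/50)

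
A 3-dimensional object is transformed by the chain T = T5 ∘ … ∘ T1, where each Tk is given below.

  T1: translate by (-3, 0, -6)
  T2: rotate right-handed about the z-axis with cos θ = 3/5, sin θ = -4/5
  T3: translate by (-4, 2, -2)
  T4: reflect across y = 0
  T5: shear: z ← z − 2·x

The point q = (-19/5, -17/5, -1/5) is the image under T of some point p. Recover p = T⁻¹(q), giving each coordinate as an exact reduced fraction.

T1 = [1 0 0 -3; 0 1 0 0; 0 0 1 -6; 0 0 0 1]
T2·T1 = [3/5 4/5 0 -9/5; -4/5 3/5 0 12/5; 0 0 1 -6; 0 0 0 1]
T3·…·T1 = [3/5 4/5 0 -29/5; -4/5 3/5 0 22/5; 0 0 1 -8; 0 0 0 1]
T4·…·T1 = [3/5 4/5 0 -29/5; 4/5 -3/5 0 -22/5; 0 0 1 -8; 0 0 0 1]
T5·…·T1 = [3/5 4/5 0 -29/5; 4/5 -3/5 0 -22/5; -6/5 -8/5 1 18/5; 0 0 0 1]
det M = -1; M⁻¹ = [3/5 4/5 0 7; 4/5 -3/5 0 2; 2 0 1 8; 0 0 0 1]
M⁻¹ · (-19/5, -17/5, -1/5)ᵀ = (2, 1, 1/5)ᵀ

p = (2, 1, 1/5)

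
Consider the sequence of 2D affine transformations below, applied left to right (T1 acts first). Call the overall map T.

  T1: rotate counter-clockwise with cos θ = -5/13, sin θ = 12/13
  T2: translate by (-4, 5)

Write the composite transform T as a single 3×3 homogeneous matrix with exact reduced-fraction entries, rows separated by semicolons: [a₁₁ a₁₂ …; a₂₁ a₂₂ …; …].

T1 = [-5/13 -12/13 0; 12/13 -5/13 0; 0 0 1]
T2·T1 = [-5/13 -12/13 -4; 12/13 -5/13 5; 0 0 1]

T = [-5/13 -12/13 -4; 12/13 -5/13 5; 0 0 1]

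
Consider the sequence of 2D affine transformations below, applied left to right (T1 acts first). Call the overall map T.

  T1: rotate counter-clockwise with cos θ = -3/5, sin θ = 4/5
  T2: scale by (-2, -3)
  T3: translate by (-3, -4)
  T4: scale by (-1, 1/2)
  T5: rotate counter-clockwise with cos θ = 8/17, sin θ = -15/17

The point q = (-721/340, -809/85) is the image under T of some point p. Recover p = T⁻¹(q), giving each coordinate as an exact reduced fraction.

T1 = [-3/5 -4/5 0; 4/5 -3/5 0; 0 0 1]
T2·T1 = [6/5 8/5 0; -12/5 9/5 0; 0 0 1]
T3·…·T1 = [6/5 8/5 -3; -12/5 9/5 -4; 0 0 1]
T4·…·T1 = [-6/5 -8/5 3; -6/5 9/10 -2; 0 0 1]
T5·…·T1 = [-138/85 7/170 -6/17; 42/85 156/85 -61/17; 0 0 1]
det M = -3; M⁻¹ = [-52/85 7/510 -1/6; 14/85 46/85 2; 0 0 1]
M⁻¹ · (-721/340, -809/85)ᵀ = (1, -7/2)ᵀ

p = (1, -7/2)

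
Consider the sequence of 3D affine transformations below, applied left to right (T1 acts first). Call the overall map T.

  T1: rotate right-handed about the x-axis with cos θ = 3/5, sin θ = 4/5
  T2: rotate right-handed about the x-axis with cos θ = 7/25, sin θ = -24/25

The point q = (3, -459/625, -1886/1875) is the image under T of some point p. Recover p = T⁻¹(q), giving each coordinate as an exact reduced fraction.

T1 = [1 0 0 0; 0 3/5 -4/5 0; 0 4/5 3/5 0; 0 0 0 1]
T2·T1 = [1 0 0 0; 0 117/125 44/125 0; 0 -44/125 117/125 0; 0 0 0 1]
det M = 1; M⁻¹ = [1 0 0 0; 0 117/125 -44/125 0; 0 44/125 117/125 0; 0 0 0 1]
M⁻¹ · (3, -459/625, -1886/1875)ᵀ = (3, -1/3, -6/5)ᵀ

p = (3, -1/3, -6/5)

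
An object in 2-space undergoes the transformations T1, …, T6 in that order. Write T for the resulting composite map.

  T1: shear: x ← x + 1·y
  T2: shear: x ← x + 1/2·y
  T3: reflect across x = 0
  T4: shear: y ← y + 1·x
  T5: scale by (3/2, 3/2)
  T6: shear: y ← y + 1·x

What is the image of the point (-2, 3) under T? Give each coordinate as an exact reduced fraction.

T(p) = (-15/4, -3)

T1 shear: x ← x + 1·y: (-2, 3) → (1, 3)
T2 shear: x ← x + 1/2·y: (1, 3) → (5/2, 3)
T3 reflect across x = 0: (5/2, 3) → (-5/2, 3)
T4 shear: y ← y + 1·x: (-5/2, 3) → (-5/2, 1/2)
T5 scale by (3/2, 3/2): (-5/2, 1/2) → (-15/4, 3/4)
T6 shear: y ← y + 1·x: (-15/4, 3/4) → (-15/4, -3)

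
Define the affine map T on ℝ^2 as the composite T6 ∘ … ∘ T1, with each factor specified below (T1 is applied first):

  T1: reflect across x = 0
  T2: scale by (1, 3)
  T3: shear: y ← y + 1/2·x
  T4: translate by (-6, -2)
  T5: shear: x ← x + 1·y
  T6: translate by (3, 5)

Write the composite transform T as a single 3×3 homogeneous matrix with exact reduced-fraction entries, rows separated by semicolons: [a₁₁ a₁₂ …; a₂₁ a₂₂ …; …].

T1 = [-1 0 0; 0 1 0; 0 0 1]
T2·T1 = [-1 0 0; 0 3 0; 0 0 1]
T3·…·T1 = [-1 0 0; -1/2 3 0; 0 0 1]
T4·…·T1 = [-1 0 -6; -1/2 3 -2; 0 0 1]
T5·…·T1 = [-3/2 3 -8; -1/2 3 -2; 0 0 1]
T6·…·T1 = [-3/2 3 -5; -1/2 3 3; 0 0 1]

T = [-3/2 3 -5; -1/2 3 3; 0 0 1]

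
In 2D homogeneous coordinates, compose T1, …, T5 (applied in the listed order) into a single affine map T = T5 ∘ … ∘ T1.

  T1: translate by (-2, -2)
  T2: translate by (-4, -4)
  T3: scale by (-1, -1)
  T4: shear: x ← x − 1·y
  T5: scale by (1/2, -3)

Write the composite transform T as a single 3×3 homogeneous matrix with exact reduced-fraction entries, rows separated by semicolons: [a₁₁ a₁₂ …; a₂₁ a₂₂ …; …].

T = [-1/2 1/2 0; 0 3 -18; 0 0 1]

T1 = [1 0 -2; 0 1 -2; 0 0 1]
T2·T1 = [1 0 -6; 0 1 -6; 0 0 1]
T3·…·T1 = [-1 0 6; 0 -1 6; 0 0 1]
T4·…·T1 = [-1 1 0; 0 -1 6; 0 0 1]
T5·…·T1 = [-1/2 1/2 0; 0 3 -18; 0 0 1]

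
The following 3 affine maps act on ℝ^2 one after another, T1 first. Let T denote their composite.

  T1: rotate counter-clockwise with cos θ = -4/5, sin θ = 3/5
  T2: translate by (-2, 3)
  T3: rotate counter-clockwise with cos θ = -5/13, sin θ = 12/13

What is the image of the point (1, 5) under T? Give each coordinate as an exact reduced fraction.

T(p) = (13/5, -26/5)

T1 rotate counter-clockwise with cos θ = -4/5, sin θ = 3/5: (1, 5) → (-19/5, -17/5)
T2 translate by (-2, 3): (-19/5, -17/5) → (-29/5, -2/5)
T3 rotate counter-clockwise with cos θ = -5/13, sin θ = 12/13: (-29/5, -2/5) → (13/5, -26/5)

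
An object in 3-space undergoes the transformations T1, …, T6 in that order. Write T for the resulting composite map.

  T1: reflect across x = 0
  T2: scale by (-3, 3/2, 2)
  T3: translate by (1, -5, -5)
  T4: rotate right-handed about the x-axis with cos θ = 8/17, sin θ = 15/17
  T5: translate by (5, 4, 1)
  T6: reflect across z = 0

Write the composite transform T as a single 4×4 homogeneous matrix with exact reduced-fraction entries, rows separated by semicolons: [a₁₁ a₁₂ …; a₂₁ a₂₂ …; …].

T = [3 0 0 6; 0 12/17 -30/17 103/17; 0 -45/34 -16/17 98/17; 0 0 0 1]

T1 = [-1 0 0 0; 0 1 0 0; 0 0 1 0; 0 0 0 1]
T2·T1 = [3 0 0 0; 0 3/2 0 0; 0 0 2 0; 0 0 0 1]
T3·…·T1 = [3 0 0 1; 0 3/2 0 -5; 0 0 2 -5; 0 0 0 1]
T4·…·T1 = [3 0 0 1; 0 12/17 -30/17 35/17; 0 45/34 16/17 -115/17; 0 0 0 1]
T5·…·T1 = [3 0 0 6; 0 12/17 -30/17 103/17; 0 45/34 16/17 -98/17; 0 0 0 1]
T6·…·T1 = [3 0 0 6; 0 12/17 -30/17 103/17; 0 -45/34 -16/17 98/17; 0 0 0 1]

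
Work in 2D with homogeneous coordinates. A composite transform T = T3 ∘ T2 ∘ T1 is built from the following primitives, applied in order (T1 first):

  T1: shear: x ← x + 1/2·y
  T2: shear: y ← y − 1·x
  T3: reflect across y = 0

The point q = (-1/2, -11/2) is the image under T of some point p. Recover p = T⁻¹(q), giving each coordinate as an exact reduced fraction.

T1 = [1 1/2 0; 0 1 0; 0 0 1]
T2·T1 = [1 1/2 0; -1 1/2 0; 0 0 1]
T3·…·T1 = [1 1/2 0; 1 -1/2 0; 0 0 1]
det M = -1; M⁻¹ = [1/2 1/2 0; 1 -1 0; 0 0 1]
M⁻¹ · (-1/2, -11/2)ᵀ = (-3, 5)ᵀ

p = (-3, 5)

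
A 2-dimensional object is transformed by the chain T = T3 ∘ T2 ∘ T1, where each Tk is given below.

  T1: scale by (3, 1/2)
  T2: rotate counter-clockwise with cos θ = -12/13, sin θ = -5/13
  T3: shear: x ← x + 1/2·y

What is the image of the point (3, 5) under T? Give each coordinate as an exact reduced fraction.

T1 scale by (3, 1/2): (3, 5) → (9, 5/2)
T2 rotate counter-clockwise with cos θ = -12/13, sin θ = -5/13: (9, 5/2) → (-191/26, -75/13)
T3 shear: x ← x + 1/2·y: (-191/26, -75/13) → (-133/13, -75/13)

T(p) = (-133/13, -75/13)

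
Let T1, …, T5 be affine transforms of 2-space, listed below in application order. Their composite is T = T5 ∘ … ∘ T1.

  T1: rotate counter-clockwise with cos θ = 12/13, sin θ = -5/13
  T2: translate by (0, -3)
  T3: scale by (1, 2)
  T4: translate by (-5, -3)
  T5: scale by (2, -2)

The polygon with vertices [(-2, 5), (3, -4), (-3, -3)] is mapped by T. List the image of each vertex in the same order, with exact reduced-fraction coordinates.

image vertices: (-128/13, -46/13), (-98/13, 486/13), (-232/13, 318/13)

T1 rotate counter-clockwise with cos θ = 12/13, sin θ = -5/13: (-2, 5) → (1/13, 70/13); (3, -4) → (16/13, -63/13); (-3, -3) → (-51/13, -21/13)
T2 translate by (0, -3): (1/13, 70/13) → (1/13, 31/13); (16/13, -63/13) → (16/13, -102/13); (-51/13, -21/13) → (-51/13, -60/13)
T3 scale by (1, 2): (1/13, 31/13) → (1/13, 62/13); (16/13, -102/13) → (16/13, -204/13); (-51/13, -60/13) → (-51/13, -120/13)
T4 translate by (-5, -3): (1/13, 62/13) → (-64/13, 23/13); (16/13, -204/13) → (-49/13, -243/13); (-51/13, -120/13) → (-116/13, -159/13)
T5 scale by (2, -2): (-64/13, 23/13) → (-128/13, -46/13); (-49/13, -243/13) → (-98/13, 486/13); (-116/13, -159/13) → (-232/13, 318/13)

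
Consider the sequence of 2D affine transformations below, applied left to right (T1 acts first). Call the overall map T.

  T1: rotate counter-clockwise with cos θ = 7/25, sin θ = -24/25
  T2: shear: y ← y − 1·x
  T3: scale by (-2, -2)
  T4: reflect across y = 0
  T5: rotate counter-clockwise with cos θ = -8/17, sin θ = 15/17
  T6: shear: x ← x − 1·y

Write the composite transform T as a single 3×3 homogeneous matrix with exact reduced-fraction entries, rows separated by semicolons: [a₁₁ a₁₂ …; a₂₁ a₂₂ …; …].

T = [756/425 1342/425 0; 286/425 -448/425 0; 0 0 1]

T1 = [7/25 24/25 0; -24/25 7/25 0; 0 0 1]
T2·T1 = [7/25 24/25 0; -31/25 -17/25 0; 0 0 1]
T3·…·T1 = [-14/25 -48/25 0; 62/25 34/25 0; 0 0 1]
T4·…·T1 = [-14/25 -48/25 0; -62/25 -34/25 0; 0 0 1]
T5·…·T1 = [1042/425 894/425 0; 286/425 -448/425 0; 0 0 1]
T6·…·T1 = [756/425 1342/425 0; 286/425 -448/425 0; 0 0 1]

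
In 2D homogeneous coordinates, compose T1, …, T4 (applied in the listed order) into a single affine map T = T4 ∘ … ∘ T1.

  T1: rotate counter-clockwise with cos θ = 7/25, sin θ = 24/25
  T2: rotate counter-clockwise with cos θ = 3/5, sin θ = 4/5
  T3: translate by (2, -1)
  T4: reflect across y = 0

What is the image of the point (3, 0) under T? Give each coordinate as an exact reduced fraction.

T(p) = (1/5, -7/5)

T1 rotate counter-clockwise with cos θ = 7/25, sin θ = 24/25: (3, 0) → (21/25, 72/25)
T2 rotate counter-clockwise with cos θ = 3/5, sin θ = 4/5: (21/25, 72/25) → (-9/5, 12/5)
T3 translate by (2, -1): (-9/5, 12/5) → (1/5, 7/5)
T4 reflect across y = 0: (1/5, 7/5) → (1/5, -7/5)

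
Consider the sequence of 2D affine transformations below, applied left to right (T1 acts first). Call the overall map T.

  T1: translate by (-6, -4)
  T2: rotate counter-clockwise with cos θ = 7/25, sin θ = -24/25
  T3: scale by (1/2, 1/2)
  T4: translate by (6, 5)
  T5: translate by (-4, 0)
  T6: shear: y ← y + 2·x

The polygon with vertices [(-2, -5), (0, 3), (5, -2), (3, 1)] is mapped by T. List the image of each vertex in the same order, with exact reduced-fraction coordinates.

image vertices: (-86/25, 7/10), (17/25, 91/10), (-51/50, 13/5), (7/50, 63/10)

T1 translate by (-6, -4): (-2, -5) → (-8, -9); (0, 3) → (-6, -1); (5, -2) → (-1, -6); (3, 1) → (-3, -3)
T2 rotate counter-clockwise with cos θ = 7/25, sin θ = -24/25: (-8, -9) → (-272/25, 129/25); (-6, -1) → (-66/25, 137/25); (-1, -6) → (-151/25, -18/25); (-3, -3) → (-93/25, 51/25)
T3 scale by (1/2, 1/2): (-272/25, 129/25) → (-136/25, 129/50); (-66/25, 137/25) → (-33/25, 137/50); (-151/25, -18/25) → (-151/50, -9/25); (-93/25, 51/25) → (-93/50, 51/50)
T4 translate by (6, 5): (-136/25, 129/50) → (14/25, 379/50); (-33/25, 137/50) → (117/25, 387/50); (-151/50, -9/25) → (149/50, 116/25); (-93/50, 51/50) → (207/50, 301/50)
T5 translate by (-4, 0): (14/25, 379/50) → (-86/25, 379/50); (117/25, 387/50) → (17/25, 387/50); (149/50, 116/25) → (-51/50, 116/25); (207/50, 301/50) → (7/50, 301/50)
T6 shear: y ← y + 2·x: (-86/25, 379/50) → (-86/25, 7/10); (17/25, 387/50) → (17/25, 91/10); (-51/50, 116/25) → (-51/50, 13/5); (7/50, 301/50) → (7/50, 63/10)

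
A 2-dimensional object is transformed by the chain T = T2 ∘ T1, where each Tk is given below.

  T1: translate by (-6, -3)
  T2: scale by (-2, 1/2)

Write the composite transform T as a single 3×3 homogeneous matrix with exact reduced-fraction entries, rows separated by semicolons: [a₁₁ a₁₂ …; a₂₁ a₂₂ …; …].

T1 = [1 0 -6; 0 1 -3; 0 0 1]
T2·T1 = [-2 0 12; 0 1/2 -3/2; 0 0 1]

T = [-2 0 12; 0 1/2 -3/2; 0 0 1]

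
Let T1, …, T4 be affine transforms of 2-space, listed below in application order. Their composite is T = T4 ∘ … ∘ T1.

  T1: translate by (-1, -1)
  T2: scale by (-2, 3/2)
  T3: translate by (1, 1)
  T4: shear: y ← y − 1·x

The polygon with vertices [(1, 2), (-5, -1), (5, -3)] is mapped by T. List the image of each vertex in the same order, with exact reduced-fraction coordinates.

image vertices: (1, 3/2), (13, -15), (-7, 2)

T1 translate by (-1, -1): (1, 2) → (0, 1); (-5, -1) → (-6, -2); (5, -3) → (4, -4)
T2 scale by (-2, 3/2): (0, 1) → (0, 3/2); (-6, -2) → (12, -3); (4, -4) → (-8, -6)
T3 translate by (1, 1): (0, 3/2) → (1, 5/2); (12, -3) → (13, -2); (-8, -6) → (-7, -5)
T4 shear: y ← y − 1·x: (1, 5/2) → (1, 3/2); (13, -2) → (13, -15); (-7, -5) → (-7, 2)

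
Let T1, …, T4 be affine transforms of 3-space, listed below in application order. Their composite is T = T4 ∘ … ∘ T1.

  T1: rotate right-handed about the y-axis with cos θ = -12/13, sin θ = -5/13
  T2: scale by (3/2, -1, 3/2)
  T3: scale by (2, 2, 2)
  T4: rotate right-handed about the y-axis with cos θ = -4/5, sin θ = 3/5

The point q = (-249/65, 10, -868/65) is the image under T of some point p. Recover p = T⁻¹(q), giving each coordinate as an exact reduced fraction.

p = (-7/3, -5, -4)

T1 = [-12/13 0 -5/13 0; 0 1 0 0; 5/13 0 -12/13 0; 0 0 0 1]
T2·T1 = [-18/13 0 -15/26 0; 0 -1 0 0; 15/26 0 -18/13 0; 0 0 0 1]
T3·…·T1 = [-36/13 0 -15/13 0; 0 -2 0 0; 15/13 0 -36/13 0; 0 0 0 1]
T4·…·T1 = [189/65 0 -48/65 0; 0 -2 0 0; 48/65 0 189/65 0; 0 0 0 1]
det M = -18; M⁻¹ = [21/65 0 16/195 0; 0 -1/2 0 0; -16/195 0 21/65 0; 0 0 0 1]
M⁻¹ · (-249/65, 10, -868/65)ᵀ = (-7/3, -5, -4)ᵀ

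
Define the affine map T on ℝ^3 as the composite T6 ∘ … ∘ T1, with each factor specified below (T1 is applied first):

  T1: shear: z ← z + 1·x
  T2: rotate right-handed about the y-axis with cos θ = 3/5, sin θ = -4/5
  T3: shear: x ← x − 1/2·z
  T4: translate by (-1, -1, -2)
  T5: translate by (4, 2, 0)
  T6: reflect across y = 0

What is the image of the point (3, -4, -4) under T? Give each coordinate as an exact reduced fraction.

T(p) = (47/10, 3, -1/5)

T1 shear: z ← z + 1·x: (3, -4, -4) → (3, -4, -1)
T2 rotate right-handed about the y-axis with cos θ = 3/5, sin θ = -4/5: (3, -4, -1) → (13/5, -4, 9/5)
T3 shear: x ← x − 1/2·z: (13/5, -4, 9/5) → (17/10, -4, 9/5)
T4 translate by (-1, -1, -2): (17/10, -4, 9/5) → (7/10, -5, -1/5)
T5 translate by (4, 2, 0): (7/10, -5, -1/5) → (47/10, -3, -1/5)
T6 reflect across y = 0: (47/10, -3, -1/5) → (47/10, 3, -1/5)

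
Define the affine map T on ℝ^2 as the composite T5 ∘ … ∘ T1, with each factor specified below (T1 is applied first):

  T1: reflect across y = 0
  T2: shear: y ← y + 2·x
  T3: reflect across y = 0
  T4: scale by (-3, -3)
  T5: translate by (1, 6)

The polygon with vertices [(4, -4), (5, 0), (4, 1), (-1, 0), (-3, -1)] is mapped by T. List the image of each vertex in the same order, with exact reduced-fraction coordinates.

T1 reflect across y = 0: (4, -4) → (4, 4); (5, 0) → (5, 0); (4, 1) → (4, -1); (-1, 0) → (-1, 0); (-3, -1) → (-3, 1)
T2 shear: y ← y + 2·x: (4, 4) → (4, 12); (5, 0) → (5, 10); (4, -1) → (4, 7); (-1, 0) → (-1, -2); (-3, 1) → (-3, -5)
T3 reflect across y = 0: (4, 12) → (4, -12); (5, 10) → (5, -10); (4, 7) → (4, -7); (-1, -2) → (-1, 2); (-3, -5) → (-3, 5)
T4 scale by (-3, -3): (4, -12) → (-12, 36); (5, -10) → (-15, 30); (4, -7) → (-12, 21); (-1, 2) → (3, -6); (-3, 5) → (9, -15)
T5 translate by (1, 6): (-12, 36) → (-11, 42); (-15, 30) → (-14, 36); (-12, 21) → (-11, 27); (3, -6) → (4, 0); (9, -15) → (10, -9)

image vertices: (-11, 42), (-14, 36), (-11, 27), (4, 0), (10, -9)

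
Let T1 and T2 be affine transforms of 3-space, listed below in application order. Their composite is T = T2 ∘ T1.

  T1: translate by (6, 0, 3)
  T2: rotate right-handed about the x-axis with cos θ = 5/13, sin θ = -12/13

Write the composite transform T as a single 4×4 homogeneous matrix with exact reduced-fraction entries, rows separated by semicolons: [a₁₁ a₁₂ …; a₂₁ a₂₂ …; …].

T = [1 0 0 6; 0 5/13 12/13 36/13; 0 -12/13 5/13 15/13; 0 0 0 1]

T1 = [1 0 0 6; 0 1 0 0; 0 0 1 3; 0 0 0 1]
T2·T1 = [1 0 0 6; 0 5/13 12/13 36/13; 0 -12/13 5/13 15/13; 0 0 0 1]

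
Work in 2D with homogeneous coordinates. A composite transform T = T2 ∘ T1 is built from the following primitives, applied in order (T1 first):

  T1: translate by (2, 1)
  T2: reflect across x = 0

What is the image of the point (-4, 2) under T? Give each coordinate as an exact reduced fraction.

T1 translate by (2, 1): (-4, 2) → (-2, 3)
T2 reflect across x = 0: (-2, 3) → (2, 3)

T(p) = (2, 3)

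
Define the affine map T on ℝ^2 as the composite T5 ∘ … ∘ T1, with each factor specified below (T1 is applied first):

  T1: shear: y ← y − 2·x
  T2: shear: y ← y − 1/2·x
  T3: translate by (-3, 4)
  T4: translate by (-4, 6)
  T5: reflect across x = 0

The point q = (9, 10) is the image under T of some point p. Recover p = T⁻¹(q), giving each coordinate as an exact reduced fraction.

T1 = [1 0 0; -2 1 0; 0 0 1]
T2·T1 = [1 0 0; -5/2 1 0; 0 0 1]
T3·…·T1 = [1 0 -3; -5/2 1 4; 0 0 1]
T4·…·T1 = [1 0 -7; -5/2 1 10; 0 0 1]
T5·…·T1 = [-1 0 7; -5/2 1 10; 0 0 1]
det M = -1; M⁻¹ = [-1 0 7; -5/2 1 15/2; 0 0 1]
M⁻¹ · (9, 10)ᵀ = (-2, -5)ᵀ

p = (-2, -5)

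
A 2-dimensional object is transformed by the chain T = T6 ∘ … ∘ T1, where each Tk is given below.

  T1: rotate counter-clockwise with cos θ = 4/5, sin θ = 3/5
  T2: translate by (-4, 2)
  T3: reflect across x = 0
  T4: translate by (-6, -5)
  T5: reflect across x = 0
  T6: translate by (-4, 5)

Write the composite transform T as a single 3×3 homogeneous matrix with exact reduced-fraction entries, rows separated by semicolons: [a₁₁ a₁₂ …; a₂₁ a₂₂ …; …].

T = [4/5 -3/5 -2; 3/5 4/5 2; 0 0 1]

T1 = [4/5 -3/5 0; 3/5 4/5 0; 0 0 1]
T2·T1 = [4/5 -3/5 -4; 3/5 4/5 2; 0 0 1]
T3·…·T1 = [-4/5 3/5 4; 3/5 4/5 2; 0 0 1]
T4·…·T1 = [-4/5 3/5 -2; 3/5 4/5 -3; 0 0 1]
T5·…·T1 = [4/5 -3/5 2; 3/5 4/5 -3; 0 0 1]
T6·…·T1 = [4/5 -3/5 -2; 3/5 4/5 2; 0 0 1]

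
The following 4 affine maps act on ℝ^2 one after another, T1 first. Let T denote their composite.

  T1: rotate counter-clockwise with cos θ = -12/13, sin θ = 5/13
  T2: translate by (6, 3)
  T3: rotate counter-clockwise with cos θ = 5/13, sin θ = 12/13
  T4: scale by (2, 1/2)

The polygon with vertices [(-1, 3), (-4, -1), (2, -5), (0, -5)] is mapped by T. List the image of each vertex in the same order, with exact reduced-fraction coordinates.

image vertices: (798/169, 445/169), (566/169, 1727/338), (-1826/169, 1493/338), (-1346/169, 1731/338)

T1 rotate counter-clockwise with cos θ = -12/13, sin θ = 5/13: (-1, 3) → (-3/13, -41/13); (-4, -1) → (53/13, -8/13); (2, -5) → (1/13, 70/13); (0, -5) → (25/13, 60/13)
T2 translate by (6, 3): (-3/13, -41/13) → (75/13, -2/13); (53/13, -8/13) → (131/13, 31/13); (1/13, 70/13) → (79/13, 109/13); (25/13, 60/13) → (103/13, 99/13)
T3 rotate counter-clockwise with cos θ = 5/13, sin θ = 12/13: (75/13, -2/13) → (399/169, 890/169); (131/13, 31/13) → (283/169, 1727/169); (79/13, 109/13) → (-913/169, 1493/169); (103/13, 99/13) → (-673/169, 1731/169)
T4 scale by (2, 1/2): (399/169, 890/169) → (798/169, 445/169); (283/169, 1727/169) → (566/169, 1727/338); (-913/169, 1493/169) → (-1826/169, 1493/338); (-673/169, 1731/169) → (-1346/169, 1731/338)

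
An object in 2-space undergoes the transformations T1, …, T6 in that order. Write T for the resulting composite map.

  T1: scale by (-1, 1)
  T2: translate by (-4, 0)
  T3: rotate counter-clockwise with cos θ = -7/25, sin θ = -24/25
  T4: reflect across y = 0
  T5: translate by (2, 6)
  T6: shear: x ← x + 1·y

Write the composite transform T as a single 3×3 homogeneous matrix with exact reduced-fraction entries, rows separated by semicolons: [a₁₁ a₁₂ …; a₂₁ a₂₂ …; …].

T1 = [-1 0 0; 0 1 0; 0 0 1]
T2·T1 = [-1 0 -4; 0 1 0; 0 0 1]
T3·…·T1 = [7/25 24/25 28/25; 24/25 -7/25 96/25; 0 0 1]
T4·…·T1 = [7/25 24/25 28/25; -24/25 7/25 -96/25; 0 0 1]
T5·…·T1 = [7/25 24/25 78/25; -24/25 7/25 54/25; 0 0 1]
T6·…·T1 = [-17/25 31/25 132/25; -24/25 7/25 54/25; 0 0 1]

T = [-17/25 31/25 132/25; -24/25 7/25 54/25; 0 0 1]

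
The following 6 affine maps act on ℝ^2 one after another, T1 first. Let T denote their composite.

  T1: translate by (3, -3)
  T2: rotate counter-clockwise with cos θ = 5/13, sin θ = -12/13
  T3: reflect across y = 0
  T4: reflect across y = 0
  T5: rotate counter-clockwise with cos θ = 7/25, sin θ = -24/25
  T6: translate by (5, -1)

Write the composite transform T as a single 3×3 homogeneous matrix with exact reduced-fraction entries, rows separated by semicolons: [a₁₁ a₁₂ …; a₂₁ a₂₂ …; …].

T = [-253/325 204/325 254/325; -204/325 -253/325 -178/325; 0 0 1]

T1 = [1 0 3; 0 1 -3; 0 0 1]
T2·T1 = [5/13 12/13 -21/13; -12/13 5/13 -51/13; 0 0 1]
T3·…·T1 = [5/13 12/13 -21/13; 12/13 -5/13 51/13; 0 0 1]
T4·…·T1 = [5/13 12/13 -21/13; -12/13 5/13 -51/13; 0 0 1]
T5·…·T1 = [-253/325 204/325 -1371/325; -204/325 -253/325 147/325; 0 0 1]
T6·…·T1 = [-253/325 204/325 254/325; -204/325 -253/325 -178/325; 0 0 1]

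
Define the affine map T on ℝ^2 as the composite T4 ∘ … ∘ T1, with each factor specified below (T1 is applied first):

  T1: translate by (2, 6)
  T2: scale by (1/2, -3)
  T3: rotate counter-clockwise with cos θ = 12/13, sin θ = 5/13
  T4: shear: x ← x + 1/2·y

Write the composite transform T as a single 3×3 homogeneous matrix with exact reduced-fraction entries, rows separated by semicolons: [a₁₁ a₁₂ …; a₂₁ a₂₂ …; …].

T1 = [1 0 2; 0 1 6; 0 0 1]
T2·T1 = [1/2 0 1; 0 -3 -18; 0 0 1]
T3·…·T1 = [6/13 15/13 102/13; 5/26 -36/13 -211/13; 0 0 1]
T4·…·T1 = [29/52 -3/13 -7/26; 5/26 -36/13 -211/13; 0 0 1]

T = [29/52 -3/13 -7/26; 5/26 -36/13 -211/13; 0 0 1]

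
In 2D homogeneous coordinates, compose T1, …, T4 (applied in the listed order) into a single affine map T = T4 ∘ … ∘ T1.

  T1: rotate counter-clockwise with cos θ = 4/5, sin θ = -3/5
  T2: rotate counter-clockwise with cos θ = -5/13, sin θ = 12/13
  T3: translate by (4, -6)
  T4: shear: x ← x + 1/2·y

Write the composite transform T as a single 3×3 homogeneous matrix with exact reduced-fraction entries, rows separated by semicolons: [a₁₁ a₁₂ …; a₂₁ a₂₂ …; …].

T = [19/26 -11/13 1; 63/65 16/65 -6; 0 0 1]

T1 = [4/5 3/5 0; -3/5 4/5 0; 0 0 1]
T2·T1 = [16/65 -63/65 0; 63/65 16/65 0; 0 0 1]
T3·…·T1 = [16/65 -63/65 4; 63/65 16/65 -6; 0 0 1]
T4·…·T1 = [19/26 -11/13 1; 63/65 16/65 -6; 0 0 1]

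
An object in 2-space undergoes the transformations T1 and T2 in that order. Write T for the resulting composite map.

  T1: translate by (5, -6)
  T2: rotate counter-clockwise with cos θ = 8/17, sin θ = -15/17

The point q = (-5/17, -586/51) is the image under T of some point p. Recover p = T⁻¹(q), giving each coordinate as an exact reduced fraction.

p = (5, 1/3)

T1 = [1 0 5; 0 1 -6; 0 0 1]
T2·T1 = [8/17 15/17 -50/17; -15/17 8/17 -123/17; 0 0 1]
det M = 1; M⁻¹ = [8/17 -15/17 -5; 15/17 8/17 6; 0 0 1]
M⁻¹ · (-5/17, -586/51)ᵀ = (5, 1/3)ᵀ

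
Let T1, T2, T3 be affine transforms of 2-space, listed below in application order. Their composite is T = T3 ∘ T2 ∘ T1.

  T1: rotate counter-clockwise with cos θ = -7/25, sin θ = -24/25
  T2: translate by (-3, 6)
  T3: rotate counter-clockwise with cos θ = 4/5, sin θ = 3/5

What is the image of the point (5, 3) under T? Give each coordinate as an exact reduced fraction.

T1 rotate counter-clockwise with cos θ = -7/25, sin θ = -24/25: (5, 3) → (37/25, -141/25)
T2 translate by (-3, 6): (37/25, -141/25) → (-38/25, 9/25)
T3 rotate counter-clockwise with cos θ = 4/5, sin θ = 3/5: (-38/25, 9/25) → (-179/125, -78/125)

T(p) = (-179/125, -78/125)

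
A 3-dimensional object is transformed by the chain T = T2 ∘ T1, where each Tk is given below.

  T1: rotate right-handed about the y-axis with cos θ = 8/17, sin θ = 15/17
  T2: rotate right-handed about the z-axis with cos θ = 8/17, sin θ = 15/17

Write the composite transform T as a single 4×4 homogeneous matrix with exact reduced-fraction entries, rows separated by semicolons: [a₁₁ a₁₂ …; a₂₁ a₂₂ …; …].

T = [64/289 -15/17 120/289 0; 120/289 8/17 225/289 0; -15/17 0 8/17 0; 0 0 0 1]

T1 = [8/17 0 15/17 0; 0 1 0 0; -15/17 0 8/17 0; 0 0 0 1]
T2·T1 = [64/289 -15/17 120/289 0; 120/289 8/17 225/289 0; -15/17 0 8/17 0; 0 0 0 1]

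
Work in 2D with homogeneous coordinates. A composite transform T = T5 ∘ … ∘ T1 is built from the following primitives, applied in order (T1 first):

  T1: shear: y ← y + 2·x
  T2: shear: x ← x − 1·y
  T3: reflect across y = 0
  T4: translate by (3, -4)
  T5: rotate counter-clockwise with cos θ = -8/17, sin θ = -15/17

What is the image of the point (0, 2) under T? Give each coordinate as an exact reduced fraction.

T(p) = (-98/17, 33/17)

T1 shear: y ← y + 2·x: (0, 2) → (0, 2)
T2 shear: x ← x − 1·y: (0, 2) → (-2, 2)
T3 reflect across y = 0: (-2, 2) → (-2, -2)
T4 translate by (3, -4): (-2, -2) → (1, -6)
T5 rotate counter-clockwise with cos θ = -8/17, sin θ = -15/17: (1, -6) → (-98/17, 33/17)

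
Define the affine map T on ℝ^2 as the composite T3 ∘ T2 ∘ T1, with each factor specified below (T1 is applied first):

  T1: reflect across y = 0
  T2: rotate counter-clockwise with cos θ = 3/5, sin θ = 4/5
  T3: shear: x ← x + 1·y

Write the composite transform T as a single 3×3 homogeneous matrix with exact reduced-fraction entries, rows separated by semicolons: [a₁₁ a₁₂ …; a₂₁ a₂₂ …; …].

T1 = [1 0 0; 0 -1 0; 0 0 1]
T2·T1 = [3/5 4/5 0; 4/5 -3/5 0; 0 0 1]
T3·…·T1 = [7/5 1/5 0; 4/5 -3/5 0; 0 0 1]

T = [7/5 1/5 0; 4/5 -3/5 0; 0 0 1]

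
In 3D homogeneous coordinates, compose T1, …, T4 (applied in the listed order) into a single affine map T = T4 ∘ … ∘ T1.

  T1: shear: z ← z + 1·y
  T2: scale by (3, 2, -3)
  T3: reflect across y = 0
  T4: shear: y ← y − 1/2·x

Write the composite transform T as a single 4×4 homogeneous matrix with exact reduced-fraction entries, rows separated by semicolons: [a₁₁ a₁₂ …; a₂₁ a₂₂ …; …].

T1 = [1 0 0 0; 0 1 0 0; 0 1 1 0; 0 0 0 1]
T2·T1 = [3 0 0 0; 0 2 0 0; 0 -3 -3 0; 0 0 0 1]
T3·…·T1 = [3 0 0 0; 0 -2 0 0; 0 -3 -3 0; 0 0 0 1]
T4·…·T1 = [3 0 0 0; -3/2 -2 0 0; 0 -3 -3 0; 0 0 0 1]

T = [3 0 0 0; -3/2 -2 0 0; 0 -3 -3 0; 0 0 0 1]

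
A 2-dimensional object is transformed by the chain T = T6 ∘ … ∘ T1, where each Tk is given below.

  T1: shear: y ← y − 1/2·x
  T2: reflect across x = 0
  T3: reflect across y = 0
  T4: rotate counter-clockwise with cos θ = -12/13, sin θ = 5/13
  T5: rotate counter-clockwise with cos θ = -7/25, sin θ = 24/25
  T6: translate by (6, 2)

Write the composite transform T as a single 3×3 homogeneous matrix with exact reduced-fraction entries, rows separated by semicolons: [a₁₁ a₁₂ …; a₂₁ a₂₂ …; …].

T1 = [1 0 0; -1/2 1 0; 0 0 1]
T2·T1 = [-1 0 0; -1/2 1 0; 0 0 1]
T3·…·T1 = [-1 0 0; 1/2 -1 0; 0 0 1]
T4·…·T1 = [19/26 5/13 0; -11/13 12/13 0; 0 0 1]
T5·…·T1 = [79/130 -323/325 0; 61/65 36/325 0; 0 0 1]
T6·…·T1 = [79/130 -323/325 6; 61/65 36/325 2; 0 0 1]

T = [79/130 -323/325 6; 61/65 36/325 2; 0 0 1]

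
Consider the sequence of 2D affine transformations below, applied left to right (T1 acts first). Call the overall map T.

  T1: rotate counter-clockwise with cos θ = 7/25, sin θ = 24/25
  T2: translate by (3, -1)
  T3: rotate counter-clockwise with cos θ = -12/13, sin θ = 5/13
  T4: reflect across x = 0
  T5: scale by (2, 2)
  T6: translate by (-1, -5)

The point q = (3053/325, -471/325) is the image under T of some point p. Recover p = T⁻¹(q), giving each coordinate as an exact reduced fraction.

p = (2, -2)

T1 = [7/25 -24/25 0; 24/25 7/25 0; 0 0 1]
T2·T1 = [7/25 -24/25 3; 24/25 7/25 -1; 0 0 1]
T3·…·T1 = [-204/325 253/325 -31/13; -253/325 -204/325 27/13; 0 0 1]
T4·…·T1 = [204/325 -253/325 31/13; -253/325 -204/325 27/13; 0 0 1]
T5·…·T1 = [408/325 -506/325 62/13; -506/325 -408/325 54/13; 0 0 1]
T6·…·T1 = [408/325 -506/325 49/13; -506/325 -408/325 -11/13; 0 0 1]
det M = -4; M⁻¹ = [102/325 -253/650 -983/650; -253/650 -102/325 781/650; 0 0 1]
M⁻¹ · (3053/325, -471/325)ᵀ = (2, -2)ᵀ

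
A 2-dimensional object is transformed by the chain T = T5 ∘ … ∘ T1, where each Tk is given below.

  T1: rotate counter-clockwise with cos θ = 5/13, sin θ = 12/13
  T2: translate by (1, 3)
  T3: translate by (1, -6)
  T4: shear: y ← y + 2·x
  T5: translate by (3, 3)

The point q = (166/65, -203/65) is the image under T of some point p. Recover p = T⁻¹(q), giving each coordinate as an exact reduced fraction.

p = (-3, 7/5)

T1 = [5/13 -12/13 0; 12/13 5/13 0; 0 0 1]
T2·T1 = [5/13 -12/13 1; 12/13 5/13 3; 0 0 1]
T3·…·T1 = [5/13 -12/13 2; 12/13 5/13 -3; 0 0 1]
T4·…·T1 = [5/13 -12/13 2; 22/13 -19/13 1; 0 0 1]
T5·…·T1 = [5/13 -12/13 5; 22/13 -19/13 4; 0 0 1]
det M = 1; M⁻¹ = [-19/13 12/13 47/13; -22/13 5/13 90/13; 0 0 1]
M⁻¹ · (166/65, -203/65)ᵀ = (-3, 7/5)ᵀ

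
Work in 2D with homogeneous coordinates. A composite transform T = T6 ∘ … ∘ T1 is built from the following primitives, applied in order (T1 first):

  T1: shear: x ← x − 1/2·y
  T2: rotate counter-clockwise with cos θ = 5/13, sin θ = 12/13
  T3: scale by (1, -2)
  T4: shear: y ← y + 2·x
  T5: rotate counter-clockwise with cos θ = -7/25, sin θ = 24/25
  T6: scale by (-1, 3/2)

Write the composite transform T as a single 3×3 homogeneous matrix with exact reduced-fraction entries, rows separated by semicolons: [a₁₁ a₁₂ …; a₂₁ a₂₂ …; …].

T = [-301/325 -1499/650 0; 327/325 -477/650 0; 0 0 1]

T1 = [1 -1/2 0; 0 1 0; 0 0 1]
T2·T1 = [5/13 -29/26 0; 12/13 -1/13 0; 0 0 1]
T3·…·T1 = [5/13 -29/26 0; -24/13 2/13 0; 0 0 1]
T4·…·T1 = [5/13 -29/26 0; -14/13 -27/13 0; 0 0 1]
T5·…·T1 = [301/325 1499/650 0; 218/325 -159/325 0; 0 0 1]
T6·…·T1 = [-301/325 -1499/650 0; 327/325 -477/650 0; 0 0 1]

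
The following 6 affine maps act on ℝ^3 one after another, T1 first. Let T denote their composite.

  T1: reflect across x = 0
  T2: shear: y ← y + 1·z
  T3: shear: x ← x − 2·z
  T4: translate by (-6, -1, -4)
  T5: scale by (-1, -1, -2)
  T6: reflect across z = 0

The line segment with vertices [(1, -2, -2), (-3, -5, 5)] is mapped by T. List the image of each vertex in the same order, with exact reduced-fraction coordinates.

image vertices: (3, 5, -12), (13, 1, 2)

T1 reflect across x = 0: (1, -2, -2) → (-1, -2, -2); (-3, -5, 5) → (3, -5, 5)
T2 shear: y ← y + 1·z: (-1, -2, -2) → (-1, -4, -2); (3, -5, 5) → (3, 0, 5)
T3 shear: x ← x − 2·z: (-1, -4, -2) → (3, -4, -2); (3, 0, 5) → (-7, 0, 5)
T4 translate by (-6, -1, -4): (3, -4, -2) → (-3, -5, -6); (-7, 0, 5) → (-13, -1, 1)
T5 scale by (-1, -1, -2): (-3, -5, -6) → (3, 5, 12); (-13, -1, 1) → (13, 1, -2)
T6 reflect across z = 0: (3, 5, 12) → (3, 5, -12); (13, 1, -2) → (13, 1, 2)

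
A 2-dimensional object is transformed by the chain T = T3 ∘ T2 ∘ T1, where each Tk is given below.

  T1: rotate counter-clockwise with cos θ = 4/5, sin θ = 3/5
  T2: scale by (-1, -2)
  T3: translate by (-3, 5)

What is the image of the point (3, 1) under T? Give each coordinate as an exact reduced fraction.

T1 rotate counter-clockwise with cos θ = 4/5, sin θ = 3/5: (3, 1) → (9/5, 13/5)
T2 scale by (-1, -2): (9/5, 13/5) → (-9/5, -26/5)
T3 translate by (-3, 5): (-9/5, -26/5) → (-24/5, -1/5)

T(p) = (-24/5, -1/5)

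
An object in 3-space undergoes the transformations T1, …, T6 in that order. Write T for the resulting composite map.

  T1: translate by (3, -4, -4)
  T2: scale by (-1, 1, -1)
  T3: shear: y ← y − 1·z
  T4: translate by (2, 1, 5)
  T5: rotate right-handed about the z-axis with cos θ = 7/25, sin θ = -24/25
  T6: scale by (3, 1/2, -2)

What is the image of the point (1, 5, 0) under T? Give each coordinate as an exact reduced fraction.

T(p) = (-186/25, 17/25, -18)

T1 translate by (3, -4, -4): (1, 5, 0) → (4, 1, -4)
T2 scale by (-1, 1, -1): (4, 1, -4) → (-4, 1, 4)
T3 shear: y ← y − 1·z: (-4, 1, 4) → (-4, -3, 4)
T4 translate by (2, 1, 5): (-4, -3, 4) → (-2, -2, 9)
T5 rotate right-handed about the z-axis with cos θ = 7/25, sin θ = -24/25: (-2, -2, 9) → (-62/25, 34/25, 9)
T6 scale by (3, 1/2, -2): (-62/25, 34/25, 9) → (-186/25, 17/25, -18)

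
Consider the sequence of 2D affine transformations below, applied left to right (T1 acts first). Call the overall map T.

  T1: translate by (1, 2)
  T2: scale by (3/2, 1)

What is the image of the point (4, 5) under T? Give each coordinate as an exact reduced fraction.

T1 translate by (1, 2): (4, 5) → (5, 7)
T2 scale by (3/2, 1): (5, 7) → (15/2, 7)

T(p) = (15/2, 7)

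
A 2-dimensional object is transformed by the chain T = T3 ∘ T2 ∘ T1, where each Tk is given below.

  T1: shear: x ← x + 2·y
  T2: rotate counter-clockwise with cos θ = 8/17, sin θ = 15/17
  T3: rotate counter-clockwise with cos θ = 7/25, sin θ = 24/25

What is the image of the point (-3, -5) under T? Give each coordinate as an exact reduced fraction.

T1 shear: x ← x + 2·y: (-3, -5) → (-13, -5)
T2 rotate counter-clockwise with cos θ = 8/17, sin θ = 15/17: (-13, -5) → (-29/17, -235/17)
T3 rotate counter-clockwise with cos θ = 7/25, sin θ = 24/25: (-29/17, -235/17) → (5437/425, -2341/425)

T(p) = (5437/425, -2341/425)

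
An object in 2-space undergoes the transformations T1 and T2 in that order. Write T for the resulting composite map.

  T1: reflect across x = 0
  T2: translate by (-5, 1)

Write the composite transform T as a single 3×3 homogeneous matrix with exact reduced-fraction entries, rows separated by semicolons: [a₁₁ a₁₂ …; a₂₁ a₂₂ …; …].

T = [-1 0 -5; 0 1 1; 0 0 1]

T1 = [-1 0 0; 0 1 0; 0 0 1]
T2·T1 = [-1 0 -5; 0 1 1; 0 0 1]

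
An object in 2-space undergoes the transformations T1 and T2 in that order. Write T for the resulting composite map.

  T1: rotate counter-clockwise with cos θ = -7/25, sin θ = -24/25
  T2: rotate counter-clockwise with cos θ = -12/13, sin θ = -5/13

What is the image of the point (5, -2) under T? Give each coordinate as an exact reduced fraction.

T(p) = (466/325, 1687/325)

T1 rotate counter-clockwise with cos θ = -7/25, sin θ = -24/25: (5, -2) → (-83/25, -106/25)
T2 rotate counter-clockwise with cos θ = -12/13, sin θ = -5/13: (-83/25, -106/25) → (466/325, 1687/325)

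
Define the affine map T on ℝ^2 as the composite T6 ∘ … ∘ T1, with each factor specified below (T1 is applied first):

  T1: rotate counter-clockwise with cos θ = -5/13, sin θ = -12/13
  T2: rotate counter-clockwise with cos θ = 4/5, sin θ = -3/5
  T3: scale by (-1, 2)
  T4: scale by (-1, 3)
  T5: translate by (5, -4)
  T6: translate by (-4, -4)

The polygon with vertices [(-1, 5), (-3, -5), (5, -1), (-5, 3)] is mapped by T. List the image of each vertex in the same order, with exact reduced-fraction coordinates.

T1 rotate counter-clockwise with cos θ = -5/13, sin θ = -12/13: (-1, 5) → (5, -1); (-3, -5) → (-45/13, 61/13); (5, -1) → (-37/13, -55/13); (-5, 3) → (61/13, 45/13)
T2 rotate counter-clockwise with cos θ = 4/5, sin θ = -3/5: (5, -1) → (17/5, -19/5); (-45/13, 61/13) → (3/65, 379/65); (-37/13, -55/13) → (-313/65, -109/65); (61/13, 45/13) → (379/65, -3/65)
T3 scale by (-1, 2): (17/5, -19/5) → (-17/5, -38/5); (3/65, 379/65) → (-3/65, 758/65); (-313/65, -109/65) → (313/65, -218/65); (379/65, -3/65) → (-379/65, -6/65)
T4 scale by (-1, 3): (-17/5, -38/5) → (17/5, -114/5); (-3/65, 758/65) → (3/65, 2274/65); (313/65, -218/65) → (-313/65, -654/65); (-379/65, -6/65) → (379/65, -18/65)
T5 translate by (5, -4): (17/5, -114/5) → (42/5, -134/5); (3/65, 2274/65) → (328/65, 2014/65); (-313/65, -654/65) → (12/65, -914/65); (379/65, -18/65) → (704/65, -278/65)
T6 translate by (-4, -4): (42/5, -134/5) → (22/5, -154/5); (328/65, 2014/65) → (68/65, 1754/65); (12/65, -914/65) → (-248/65, -1174/65); (704/65, -278/65) → (444/65, -538/65)

image vertices: (22/5, -154/5), (68/65, 1754/65), (-248/65, -1174/65), (444/65, -538/65)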